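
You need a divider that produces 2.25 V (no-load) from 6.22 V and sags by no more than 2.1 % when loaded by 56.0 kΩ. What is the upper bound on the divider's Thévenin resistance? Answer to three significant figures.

Loading drop = R_th/(R_th + R_L) ≤ 0.0210, so R_th ≤ R_L · ε/(1−ε) = 56.0 kΩ × 0.0210/0.9790 = 1.20 kΩ.

R_th ≤ 1.20 kΩ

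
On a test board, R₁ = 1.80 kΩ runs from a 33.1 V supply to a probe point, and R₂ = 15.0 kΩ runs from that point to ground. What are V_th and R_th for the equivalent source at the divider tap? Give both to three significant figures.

V_th is the open-circuit tap voltage: 33.1 × 15.0/(1.80 + 15.0) = 29.6 V.
With the supply zeroed, R₁ and R₂ appear in parallel from the tap: R_th = R₁‖R₂ = (1.80 × 15.0)/16.80 = 1.61 kΩ.

V_th = 29.6 V, R_th = 1.61 kΩ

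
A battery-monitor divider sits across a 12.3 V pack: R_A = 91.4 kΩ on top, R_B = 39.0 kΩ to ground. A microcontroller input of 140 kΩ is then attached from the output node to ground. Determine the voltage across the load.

The load sits in parallel with R_B: R_B‖R_L = (39.0 × 140) / (39.0 + 140) = 30.50 kΩ.
V_out = 12.3 × 30.50 / (91.4 + 30.50) = 12.3 × 30.50/121.9 = 3.08 V.
(Unloaded it would have been 3.68 V.)

V_out ≈ 3.08 V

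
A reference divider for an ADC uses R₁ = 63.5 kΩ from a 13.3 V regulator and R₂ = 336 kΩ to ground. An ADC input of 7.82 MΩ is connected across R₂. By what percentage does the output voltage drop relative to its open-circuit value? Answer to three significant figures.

The divider's output (Thévenin) resistance is R₁‖R₂ = 53.41 kΩ.
Fractional drop under load = R_th/(R_th + R_L) = 53.41 / (53.41 + 7820) = 0.006783.
So the output falls by 0.678 %.

0.678 %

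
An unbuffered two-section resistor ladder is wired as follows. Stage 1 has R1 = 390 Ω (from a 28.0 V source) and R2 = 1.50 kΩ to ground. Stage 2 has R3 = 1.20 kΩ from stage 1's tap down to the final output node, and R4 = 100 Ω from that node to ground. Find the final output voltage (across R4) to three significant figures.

V_out ≈ 1.38 V

Stage 2 presents R3+R4 = 1300 Ω as a load on stage 1's tap.
Stage 1's lower leg becomes R2‖(R3+R4) = 696.4 Ω, so V_mid = 28.0 × 696.4/1086 = 17.95 V.
Stage 2 is itself unloaded: V_out = V_mid × R4/(R3+R4) = 17.95 × 100/1300 = 1.38 V.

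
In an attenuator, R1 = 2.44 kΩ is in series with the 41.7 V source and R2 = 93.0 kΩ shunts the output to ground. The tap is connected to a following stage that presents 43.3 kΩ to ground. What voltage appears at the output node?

The load sits in parallel with R2: R2‖R_L = (93.0 × 43.3) / (93.0 + 43.3) = 29.54 kΩ.
V_out = 41.7 × 29.54 / (2.44 + 29.54) = 41.7 × 29.54/31.98 = 38.5 V.

V_out ≈ 38.5 V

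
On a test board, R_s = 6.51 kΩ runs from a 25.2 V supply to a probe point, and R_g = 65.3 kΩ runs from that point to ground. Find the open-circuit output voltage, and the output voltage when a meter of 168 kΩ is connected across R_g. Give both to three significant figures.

Open-circuit: V = 25.2 × 65.3/(6.51 + 65.3) = 22.9 V.
With the load, R_g becomes R_g‖R_L = 47.02 kΩ, so V = 25.2 × 47.02/53.53 = 22.1 V.

Unloaded: 22.9 V; loaded: 22.1 V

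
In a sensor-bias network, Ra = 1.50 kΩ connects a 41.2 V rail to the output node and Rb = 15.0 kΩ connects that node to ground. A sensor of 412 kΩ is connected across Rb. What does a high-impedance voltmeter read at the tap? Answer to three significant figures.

The load sits in parallel with Rb: Rb‖R_L = (15.0 × 412) / (15.0 + 412) = 14.47 kΩ.
V_out = 41.2 × 14.47 / (1.50 + 14.47) = 41.2 × 14.47/15.97 = 37.3 V.

V_out ≈ 37.3 V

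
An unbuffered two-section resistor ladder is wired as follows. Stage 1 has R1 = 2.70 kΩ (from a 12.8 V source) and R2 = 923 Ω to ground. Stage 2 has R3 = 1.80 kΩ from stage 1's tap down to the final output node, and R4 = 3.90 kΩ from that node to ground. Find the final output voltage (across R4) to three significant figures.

V_out ≈ 1.99 V

Stage 2 presents R3+R4 = 5700 Ω as a load on stage 1's tap.
Stage 1's lower leg becomes R2‖(R3+R4) = 794.4 Ω, so V_mid = 12.8 × 794.4/3494 = 2.910 V.
Stage 2 is itself unloaded: V_out = V_mid × R4/(R3+R4) = 2.910 × 3900/5700 = 1.99 V.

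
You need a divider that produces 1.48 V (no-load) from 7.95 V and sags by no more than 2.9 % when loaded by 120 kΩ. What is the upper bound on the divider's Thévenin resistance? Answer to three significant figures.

Loading drop = R_th/(R_th + R_L) ≤ 0.0290, so R_th ≤ R_L · ε/(1−ε) = 120 kΩ × 0.0290/0.9710 = 3.58 kΩ.
(Any R1, R2 with R2/(R1+R2) = 0.186 and R1‖R2 ≤ 3.58 kΩ will meet the spec.)

R_th ≤ 3.58 kΩ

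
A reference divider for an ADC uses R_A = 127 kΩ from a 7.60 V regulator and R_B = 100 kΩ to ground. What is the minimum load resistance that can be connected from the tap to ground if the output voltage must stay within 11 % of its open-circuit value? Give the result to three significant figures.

R_L(min) ≈ 453 kΩ

Output resistance R_th = R_A‖R_B = (127 × 100)/227.0 = 55.95 kΩ.
The fractional drop is R_th/(R_th + R_L); requiring this ≤ 0.110 gives R_L ≥ R_th(1/0.110 − 1) = 55.95 × 8.091 = 453 kΩ.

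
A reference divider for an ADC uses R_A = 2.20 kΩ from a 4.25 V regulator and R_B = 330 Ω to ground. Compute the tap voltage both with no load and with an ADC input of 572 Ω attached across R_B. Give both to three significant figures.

Unloaded: 0.554 V; loaded: 0.369 V

Open-circuit: V = 4.25 × 330/(2200 + 330) = 0.554 V.
With the load, R_B becomes R_B‖R_L = 209.3 Ω, so V = 4.25 × 209.3/2409 = 0.369 V.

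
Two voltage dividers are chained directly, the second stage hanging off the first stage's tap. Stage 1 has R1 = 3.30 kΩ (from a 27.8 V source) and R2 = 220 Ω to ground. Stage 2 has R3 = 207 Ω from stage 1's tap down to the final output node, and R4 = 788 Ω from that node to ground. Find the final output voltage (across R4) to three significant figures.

Stage 2 presents R3+R4 = 995.0 Ω as a load on stage 1's tap.
Stage 1's lower leg becomes R2‖(R3+R4) = 180.2 Ω, so V_mid = 27.8 × 180.2/3480 = 1.439 V.
Stage 2 is itself unloaded: V_out = V_mid × R4/(R3+R4) = 1.439 × 788/995.0 = 1.14 V.

V_out ≈ 1.14 V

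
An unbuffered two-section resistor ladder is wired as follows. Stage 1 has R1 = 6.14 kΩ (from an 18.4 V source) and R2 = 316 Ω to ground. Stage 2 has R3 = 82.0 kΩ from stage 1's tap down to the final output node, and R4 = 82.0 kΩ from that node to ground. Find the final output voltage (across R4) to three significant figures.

V_out ≈ 0.449 V

Stage 2 presents R3+R4 = 164000 Ω as a load on stage 1's tap.
Stage 1's lower leg becomes R2‖(R3+R4) = 315.4 Ω, so V_mid = 18.4 × 315.4/6455 = 0.8990 V.
Stage 2 is itself unloaded: V_out = V_mid × R4/(R3+R4) = 0.8990 × 82000/164000 = 0.449 V.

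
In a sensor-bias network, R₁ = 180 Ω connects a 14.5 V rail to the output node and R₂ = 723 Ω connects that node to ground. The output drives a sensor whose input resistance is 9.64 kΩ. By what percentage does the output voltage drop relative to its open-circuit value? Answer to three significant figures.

The divider's output (Thévenin) resistance is R₁‖R₂ = 144.1 Ω.
Fractional drop under load = R_th/(R_th + R_L) = 144.1 / (144.1 + 9640) = 0.01473.
So the output falls by 1.47 %.

1.47 %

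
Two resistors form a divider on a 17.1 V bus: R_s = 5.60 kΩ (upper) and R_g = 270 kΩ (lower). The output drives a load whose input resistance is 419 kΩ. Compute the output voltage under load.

V_out ≈ 16.5 V

The load sits in parallel with R_g: R_g‖R_L = (270 × 419) / (270 + 419) = 164.2 kΩ.
V_out = 17.1 × 164.2 / (5.60 + 164.2) = 17.1 × 164.2/169.8 = 16.5 V.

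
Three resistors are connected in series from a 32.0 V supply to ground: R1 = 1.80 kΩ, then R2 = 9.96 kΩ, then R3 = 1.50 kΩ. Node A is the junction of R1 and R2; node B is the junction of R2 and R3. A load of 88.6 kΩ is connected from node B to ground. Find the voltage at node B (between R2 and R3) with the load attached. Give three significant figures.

At node B, R3 is in parallel with the load: R3‖R_L = 1.475 kΩ.
Below node A the resistance is R2 + (R3‖R_L) = 11.44 kΩ, so V_A = 32.0 × 11.44/13.24 = 27.65 V.
Then V_B = V_A × (R3‖R_L)/(R2 + R3‖R_L) = 27.65 × 1.475/11.44 = 3.57 V.

V ≈ 3.57 V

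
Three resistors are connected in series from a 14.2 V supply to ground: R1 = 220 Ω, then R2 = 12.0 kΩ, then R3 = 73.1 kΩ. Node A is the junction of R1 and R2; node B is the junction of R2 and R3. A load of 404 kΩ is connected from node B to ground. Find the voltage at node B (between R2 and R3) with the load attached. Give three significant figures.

V ≈ 11.9 V

At node B, R3 is in parallel with the load: R3‖R_L = 61900 Ω.
Below node A the resistance is R2 + (R3‖R_L) = 73900 Ω, so V_A = 14.2 × 73900/74120 = 14.16 V.
Then V_B = V_A × (R3‖R_L)/(R2 + R3‖R_L) = 14.16 × 61900/73900 = 11.9 V.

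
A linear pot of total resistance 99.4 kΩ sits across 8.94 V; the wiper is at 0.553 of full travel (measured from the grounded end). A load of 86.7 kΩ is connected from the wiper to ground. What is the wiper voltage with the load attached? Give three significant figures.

V ≈ 3.85 V

The wiper splits the pot into (1−α)R = 44.43 kΩ above and αR = 54.97 kΩ below.
Lower section ‖ load = 33.64 kΩ.
V_wiper = 8.94 × 33.64/(44.43 + 33.64) = 3.85 V.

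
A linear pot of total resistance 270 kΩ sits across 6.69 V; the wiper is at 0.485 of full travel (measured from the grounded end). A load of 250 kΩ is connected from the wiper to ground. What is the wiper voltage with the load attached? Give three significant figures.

The wiper splits the pot into (1−α)R = 139.1 kΩ above and αR = 130.9 kΩ below.
Lower section ‖ load = 85.94 kΩ.
V_wiper = 6.69 × 85.94/(139.1 + 85.94) = 2.56 V.

V ≈ 2.56 V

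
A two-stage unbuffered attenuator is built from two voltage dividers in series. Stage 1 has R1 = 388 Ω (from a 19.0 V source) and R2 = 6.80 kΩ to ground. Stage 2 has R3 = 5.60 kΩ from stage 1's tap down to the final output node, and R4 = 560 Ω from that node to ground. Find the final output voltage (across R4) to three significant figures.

V_out ≈ 1.54 V

Stage 2 presents R3+R4 = 6160 Ω as a load on stage 1's tap.
Stage 1's lower leg becomes R2‖(R3+R4) = 3232 Ω, so V_mid = 19.0 × 3232/3620 = 16.96 V.
Stage 2 is itself unloaded: V_out = V_mid × R4/(R3+R4) = 16.96 × 560/6160 = 1.54 V.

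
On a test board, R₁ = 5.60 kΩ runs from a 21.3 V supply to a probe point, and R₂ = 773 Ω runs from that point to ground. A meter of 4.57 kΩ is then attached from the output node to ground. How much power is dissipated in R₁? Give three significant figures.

P ≈ 64.8 mW

Total resistance from the source is R₁ + (R₂‖R_L) = 6261 Ω, so I = 21.3/6261 Ω = 3.402 mA.
P = I²·R₁ = (3.402 mA)² × 5.60 kΩ = 64.8 mW.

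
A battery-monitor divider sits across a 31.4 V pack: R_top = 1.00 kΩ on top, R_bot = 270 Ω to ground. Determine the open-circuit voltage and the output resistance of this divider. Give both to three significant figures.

V_th = 6.68 V, R_th = 213 Ω

V_th is the open-circuit tap voltage: 31.4 × 270/(1000 + 270) = 6.68 V.
With the supply zeroed, R_top and R_bot appear in parallel from the tap: R_th = R_top‖R_bot = (1000 × 270)/1270 = 213 Ω.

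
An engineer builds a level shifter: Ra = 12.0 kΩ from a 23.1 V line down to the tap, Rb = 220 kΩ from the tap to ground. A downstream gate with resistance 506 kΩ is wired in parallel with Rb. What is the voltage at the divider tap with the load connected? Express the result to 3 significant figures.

V_out ≈ 21.4 V

The load sits in parallel with Rb: Rb‖R_L = (220 × 506) / (220 + 506) = 153.3 kΩ.
V_out = 23.1 × 153.3 / (12.0 + 153.3) = 23.1 × 153.3/165.3 = 21.4 V.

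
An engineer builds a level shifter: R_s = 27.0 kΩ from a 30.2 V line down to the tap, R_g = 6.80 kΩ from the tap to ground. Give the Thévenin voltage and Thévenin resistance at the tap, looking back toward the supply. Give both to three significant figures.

V_th is the open-circuit tap voltage: 30.2 × 6.80/(27.0 + 6.80) = 6.08 V.
With the supply zeroed, R_s and R_g appear in parallel from the tap: R_th = R_s‖R_g = (27.0 × 6.80)/33.80 = 5.43 kΩ.

V_th = 6.08 V, R_th = 5.43 kΩ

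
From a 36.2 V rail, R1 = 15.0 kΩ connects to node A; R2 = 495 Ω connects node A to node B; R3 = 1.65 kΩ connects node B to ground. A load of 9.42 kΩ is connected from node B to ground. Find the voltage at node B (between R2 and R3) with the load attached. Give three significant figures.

At node B, R3 is in parallel with the load: R3‖R_L = 1404 Ω.
Below node A the resistance is R2 + (R3‖R_L) = 1899 Ω, so V_A = 36.2 × 1899/16900 = 4.068 V.
Then V_B = V_A × (R3‖R_L)/(R2 + R3‖R_L) = 4.068 × 1404/1899 = 3.01 V.

V ≈ 3.01 V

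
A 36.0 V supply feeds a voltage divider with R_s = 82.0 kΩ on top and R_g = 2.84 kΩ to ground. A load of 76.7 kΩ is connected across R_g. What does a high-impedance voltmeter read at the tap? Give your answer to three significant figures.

The load sits in parallel with R_g: R_g‖R_L = (2.84 × 76.7) / (2.84 + 76.7) = 2.739 kΩ.
V_out = 36.0 × 2.739 / (82.0 + 2.739) = 36.0 × 2.739/84.74 = 1.16 V.

V_out ≈ 1.16 V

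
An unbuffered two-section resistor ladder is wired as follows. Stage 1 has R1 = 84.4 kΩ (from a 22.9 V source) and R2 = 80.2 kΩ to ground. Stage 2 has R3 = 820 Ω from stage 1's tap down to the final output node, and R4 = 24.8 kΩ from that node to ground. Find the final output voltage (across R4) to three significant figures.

Stage 2 presents R3+R4 = 25620 Ω as a load on stage 1's tap.
Stage 1's lower leg becomes R2‖(R3+R4) = 19420 Ω, so V_mid = 22.9 × 19420/103800 = 4.283 V.
Stage 2 is itself unloaded: V_out = V_mid × R4/(R3+R4) = 4.283 × 24800/25620 = 4.15 V.

V_out ≈ 4.15 V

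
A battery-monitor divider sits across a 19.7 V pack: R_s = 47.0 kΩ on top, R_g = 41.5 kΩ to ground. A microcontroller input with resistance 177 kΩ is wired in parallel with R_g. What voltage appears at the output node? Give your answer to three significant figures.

V_out ≈ 8.21 V

The load sits in parallel with R_g: R_g‖R_L = (41.5 × 177) / (41.5 + 177) = 33.62 kΩ.
V_out = 19.7 × 33.62 / (47.0 + 33.62) = 19.7 × 33.62/80.62 = 8.21 V.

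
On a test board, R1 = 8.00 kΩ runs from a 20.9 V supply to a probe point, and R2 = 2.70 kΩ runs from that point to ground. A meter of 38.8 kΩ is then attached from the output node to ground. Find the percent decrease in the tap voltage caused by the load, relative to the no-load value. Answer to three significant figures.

4.95 %

The divider's output (Thévenin) resistance is R1‖R2 = 2.019 kΩ.
Fractional drop under load = R_th/(R_th + R_L) = 2.019 / (2.019 + 38.8) = 0.04946.
So the output falls by 4.95 %.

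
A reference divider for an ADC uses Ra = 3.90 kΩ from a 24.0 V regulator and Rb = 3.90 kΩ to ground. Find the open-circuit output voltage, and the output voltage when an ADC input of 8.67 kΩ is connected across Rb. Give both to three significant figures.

Unloaded: 12.0 V; loaded: 9.80 V

Open-circuit: V = 24.0 × 3.90/(3.90 + 3.90) = 12.0 V.
With the load, Rb becomes Rb‖R_L = 2.690 kΩ, so V = 24.0 × 2.690/6.590 = 9.80 V.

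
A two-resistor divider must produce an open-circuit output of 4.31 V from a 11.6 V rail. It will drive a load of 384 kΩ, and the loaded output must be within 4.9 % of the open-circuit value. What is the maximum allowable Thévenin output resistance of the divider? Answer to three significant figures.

Loading drop = R_th/(R_th + R_L) ≤ 0.0490, so R_th ≤ R_L · ε/(1−ε) = 384 kΩ × 0.0490/0.9510 = 19.8 kΩ.

R_th ≤ 19.8 kΩ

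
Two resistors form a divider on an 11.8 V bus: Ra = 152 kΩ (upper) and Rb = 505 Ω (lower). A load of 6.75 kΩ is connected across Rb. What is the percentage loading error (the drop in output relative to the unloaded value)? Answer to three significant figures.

6.94 %

The divider's output (Thévenin) resistance is Ra‖Rb = 503.3 Ω.
Fractional drop under load = R_th/(R_th + R_L) = 503.3 / (503.3 + 6750) = 0.06939.
So the output falls by 6.94 %.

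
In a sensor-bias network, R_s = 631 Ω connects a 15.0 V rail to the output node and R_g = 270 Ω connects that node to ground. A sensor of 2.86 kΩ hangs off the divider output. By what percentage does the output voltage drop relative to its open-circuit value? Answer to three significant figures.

6.20 %

The divider's output (Thévenin) resistance is R_s‖R_g = 189.1 Ω.
Fractional drop under load = R_th/(R_th + R_L) = 189.1 / (189.1 + 2860) = 0.06202.
So the output falls by 6.20 %.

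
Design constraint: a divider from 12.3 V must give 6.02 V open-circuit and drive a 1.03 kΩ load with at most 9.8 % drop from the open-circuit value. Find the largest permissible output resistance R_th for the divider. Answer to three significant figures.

Loading drop = R_th/(R_th + R_L) ≤ 0.0980, so R_th ≤ R_L · ε/(1−ε) = 1.03 kΩ × 0.0980/0.9020 = 112 Ω.
(Any R1, R2 with R2/(R1+R2) = 0.489 and R1‖R2 ≤ 112 Ω will meet the spec.)

R_th ≤ 112 Ω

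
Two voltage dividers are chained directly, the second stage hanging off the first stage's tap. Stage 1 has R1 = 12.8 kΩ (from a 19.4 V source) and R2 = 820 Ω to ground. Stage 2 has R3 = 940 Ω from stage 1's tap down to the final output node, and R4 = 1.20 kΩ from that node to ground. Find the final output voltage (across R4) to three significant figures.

V_out ≈ 0.482 V

Stage 2 presents R3+R4 = 2140 Ω as a load on stage 1's tap.
Stage 1's lower leg becomes R2‖(R3+R4) = 592.8 Ω, so V_mid = 19.4 × 592.8/13390 = 0.8587 V.
Stage 2 is itself unloaded: V_out = V_mid × R4/(R3+R4) = 0.8587 × 1200/2140 = 0.482 V.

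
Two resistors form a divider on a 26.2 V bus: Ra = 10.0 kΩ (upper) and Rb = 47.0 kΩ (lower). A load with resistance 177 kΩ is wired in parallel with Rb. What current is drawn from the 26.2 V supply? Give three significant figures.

Rb‖R_L = 37.14 kΩ, so the source sees Ra + Rb‖R_L = 47.14 kΩ.
I = 26.2 V / 47.14 kΩ = 0.556 mA.

I ≈ 0.556 mA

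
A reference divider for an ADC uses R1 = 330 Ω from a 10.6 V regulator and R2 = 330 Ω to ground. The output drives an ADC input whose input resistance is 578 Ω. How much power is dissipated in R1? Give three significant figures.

P ≈ 127 mW

Total resistance from the source is R1 + (R2‖R_L) = 540.1 Ω, so I = 10.6/540.1 Ω = 19.63 mA.
P = I²·R1 = (19.63 mA)² × 330 Ω = 127 mW.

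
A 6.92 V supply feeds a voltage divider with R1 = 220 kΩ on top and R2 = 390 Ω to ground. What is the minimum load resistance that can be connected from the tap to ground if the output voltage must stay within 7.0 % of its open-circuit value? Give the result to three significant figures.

Output resistance R_th = R1‖R2 = (220000 × 390)/220400 = 389.3 Ω.
The fractional drop is R_th/(R_th + R_L); requiring this ≤ 0.0700 gives R_L ≥ R_th(1/0.0700 − 1) = 389.3 × 13.29 = 5.17 kΩ.

R_L(min) ≈ 5.17 kΩ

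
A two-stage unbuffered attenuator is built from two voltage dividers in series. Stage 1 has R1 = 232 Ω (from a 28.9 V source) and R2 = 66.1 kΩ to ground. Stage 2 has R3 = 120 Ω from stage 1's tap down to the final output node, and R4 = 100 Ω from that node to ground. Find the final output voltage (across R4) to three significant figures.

Stage 2 presents R3+R4 = 220.0 Ω as a load on stage 1's tap.
Stage 1's lower leg becomes R2‖(R3+R4) = 219.3 Ω, so V_mid = 28.9 × 219.3/451.3 = 14.04 V.
Stage 2 is itself unloaded: V_out = V_mid × R4/(R3+R4) = 14.04 × 100/220.0 = 6.38 V.

V_out ≈ 6.38 V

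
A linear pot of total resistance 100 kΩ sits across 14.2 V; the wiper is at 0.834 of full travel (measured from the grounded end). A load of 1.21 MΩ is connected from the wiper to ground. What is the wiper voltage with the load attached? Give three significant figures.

The wiper splits the pot into (1−α)R = 16.60 kΩ above and αR = 83.40 kΩ below.
Lower section ‖ load = 78.02 kΩ.
V_wiper = 14.2 × 78.02/(16.60 + 78.02) = 11.7 V.

V ≈ 11.7 V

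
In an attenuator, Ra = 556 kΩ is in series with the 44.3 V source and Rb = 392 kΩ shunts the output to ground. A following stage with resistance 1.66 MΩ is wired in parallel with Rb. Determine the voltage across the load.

V_out ≈ 16.1 V

The load sits in parallel with Rb: Rb‖R_L = (392 × 1660) / (392 + 1660) = 317.1 kΩ.
V_out = 44.3 × 317.1 / (556 + 317.1) = 44.3 × 317.1/873.1 = 16.1 V.
(Unloaded it would have been 18.3 V.)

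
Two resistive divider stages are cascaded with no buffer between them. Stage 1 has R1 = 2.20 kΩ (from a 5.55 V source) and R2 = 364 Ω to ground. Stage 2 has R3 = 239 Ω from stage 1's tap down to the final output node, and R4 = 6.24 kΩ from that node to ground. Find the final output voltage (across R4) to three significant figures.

Stage 2 presents R3+R4 = 6479 Ω as a load on stage 1's tap.
Stage 1's lower leg becomes R2‖(R3+R4) = 344.6 Ω, so V_mid = 5.55 × 344.6/2545 = 0.7517 V.
Stage 2 is itself unloaded: V_out = V_mid × R4/(R3+R4) = 0.7517 × 6240/6479 = 0.724 V.

V_out ≈ 0.724 V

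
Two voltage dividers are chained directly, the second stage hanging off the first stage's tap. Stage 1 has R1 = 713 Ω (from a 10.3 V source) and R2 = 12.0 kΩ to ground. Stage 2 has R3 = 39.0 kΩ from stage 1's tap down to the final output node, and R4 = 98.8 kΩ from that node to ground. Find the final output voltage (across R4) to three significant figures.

Stage 2 presents R3+R4 = 137800 Ω as a load on stage 1's tap.
Stage 1's lower leg becomes R2‖(R3+R4) = 11040 Ω, so V_mid = 10.3 × 11040/11750 = 9.675 V.
Stage 2 is itself unloaded: V_out = V_mid × R4/(R3+R4) = 9.675 × 98800/137800 = 6.94 V.

V_out ≈ 6.94 V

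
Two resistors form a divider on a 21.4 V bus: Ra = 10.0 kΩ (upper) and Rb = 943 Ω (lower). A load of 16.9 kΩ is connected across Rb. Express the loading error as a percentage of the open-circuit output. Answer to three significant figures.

4.85 %

The divider's output (Thévenin) resistance is Ra‖Rb = 861.7 Ω.
Fractional drop under load = R_th/(R_th + R_L) = 861.7 / (861.7 + 16900) = 0.04852.
So the output falls by 4.85 %.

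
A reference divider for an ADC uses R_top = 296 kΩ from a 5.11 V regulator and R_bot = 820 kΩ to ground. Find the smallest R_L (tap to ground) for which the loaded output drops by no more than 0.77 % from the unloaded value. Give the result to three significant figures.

R_L(min) ≈ 28.0 MΩ

Output resistance R_th = R_top‖R_bot = (296 × 820)/1116 = 217.5 kΩ.
The fractional drop is R_th/(R_th + R_L); requiring this ≤ 0.00770 gives R_L ≥ R_th(1/0.00770 − 1) = 217.5 × 128.9 = 28.0 MΩ.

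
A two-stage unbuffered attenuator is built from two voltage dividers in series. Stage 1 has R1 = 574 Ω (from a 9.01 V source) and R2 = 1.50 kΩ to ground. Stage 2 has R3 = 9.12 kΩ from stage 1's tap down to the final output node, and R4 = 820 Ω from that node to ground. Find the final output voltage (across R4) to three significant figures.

V_out ≈ 0.516 V

Stage 2 presents R3+R4 = 9940 Ω as a load on stage 1's tap.
Stage 1's lower leg becomes R2‖(R3+R4) = 1303 Ω, so V_mid = 9.01 × 1303/1877 = 6.255 V.
Stage 2 is itself unloaded: V_out = V_mid × R4/(R3+R4) = 6.255 × 820/9940 = 0.516 V.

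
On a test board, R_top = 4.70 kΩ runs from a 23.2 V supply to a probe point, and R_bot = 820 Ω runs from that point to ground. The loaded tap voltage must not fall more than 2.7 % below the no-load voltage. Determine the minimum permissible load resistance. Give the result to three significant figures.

R_L(min) ≈ 25.2 kΩ

Output resistance R_th = R_top‖R_bot = (4700 × 820)/5520 = 698.2 Ω.
The fractional drop is R_th/(R_th + R_L); requiring this ≤ 0.0270 gives R_L ≥ R_th(1/0.0270 − 1) = 698.2 × 36.04 = 25.2 kΩ.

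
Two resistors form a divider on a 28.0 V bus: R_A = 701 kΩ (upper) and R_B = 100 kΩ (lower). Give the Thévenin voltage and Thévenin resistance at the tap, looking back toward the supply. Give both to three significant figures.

V_th is the open-circuit tap voltage: 28.0 × 100/(701 + 100) = 3.50 V.
With the supply zeroed, R_A and R_B appear in parallel from the tap: R_th = R_A‖R_B = (701 × 100)/801.0 = 87.5 kΩ.

V_th = 3.50 V, R_th = 87.5 kΩ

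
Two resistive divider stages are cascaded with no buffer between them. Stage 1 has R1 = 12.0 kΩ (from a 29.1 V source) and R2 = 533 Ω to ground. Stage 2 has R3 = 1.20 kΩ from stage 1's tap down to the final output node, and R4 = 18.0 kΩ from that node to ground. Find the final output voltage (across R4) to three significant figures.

V_out ≈ 1.13 V

Stage 2 presents R3+R4 = 19200 Ω as a load on stage 1's tap.
Stage 1's lower leg becomes R2‖(R3+R4) = 518.6 Ω, so V_mid = 29.1 × 518.6/12520 = 1.206 V.
Stage 2 is itself unloaded: V_out = V_mid × R4/(R3+R4) = 1.206 × 18000/19200 = 1.13 V.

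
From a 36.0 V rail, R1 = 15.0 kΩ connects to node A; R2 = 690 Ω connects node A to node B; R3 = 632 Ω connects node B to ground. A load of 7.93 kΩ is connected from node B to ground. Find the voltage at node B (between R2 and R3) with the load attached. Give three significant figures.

V ≈ 1.29 V

At node B, R3 is in parallel with the load: R3‖R_L = 585.3 Ω.
Below node A the resistance is R2 + (R3‖R_L) = 1275 Ω, so V_A = 36.0 × 1275/16280 = 2.821 V.
Then V_B = V_A × (R3‖R_L)/(R2 + R3‖R_L) = 2.821 × 585.3/1275 = 1.29 V.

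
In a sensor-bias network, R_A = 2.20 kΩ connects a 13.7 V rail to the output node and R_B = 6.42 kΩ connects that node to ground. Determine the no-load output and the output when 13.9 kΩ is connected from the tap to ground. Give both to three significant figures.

Unloaded: 10.2 V; loaded: 9.13 V

Open-circuit: V = 13.7 × 6.42/(2.20 + 6.42) = 10.2 V.
With the load, R_B becomes R_B‖R_L = 4.392 kΩ, so V = 13.7 × 4.392/6.592 = 9.13 V.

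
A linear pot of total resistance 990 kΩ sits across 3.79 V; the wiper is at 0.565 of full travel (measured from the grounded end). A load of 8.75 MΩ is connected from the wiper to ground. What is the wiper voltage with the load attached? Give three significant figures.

The wiper splits the pot into (1−α)R = 430.7 kΩ above and αR = 559.4 kΩ below.
Lower section ‖ load = 525.7 kΩ.
V_wiper = 3.79 × 525.7/(430.7 + 525.7) = 2.08 V.

V ≈ 2.08 V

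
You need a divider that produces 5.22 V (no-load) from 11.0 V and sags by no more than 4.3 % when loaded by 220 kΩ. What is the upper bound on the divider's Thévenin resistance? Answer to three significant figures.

Loading drop = R_th/(R_th + R_L) ≤ 0.0430, so R_th ≤ R_L · ε/(1−ε) = 220 kΩ × 0.0430/0.9570 = 9.89 kΩ.

R_th ≤ 9.89 kΩ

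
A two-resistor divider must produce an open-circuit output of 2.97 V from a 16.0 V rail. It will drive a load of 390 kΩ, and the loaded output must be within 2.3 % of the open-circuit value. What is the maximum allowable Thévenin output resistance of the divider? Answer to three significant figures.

Loading drop = R_th/(R_th + R_L) ≤ 0.0230, so R_th ≤ R_L · ε/(1−ε) = 390 kΩ × 0.0230/0.9770 = 9.18 kΩ.
(Any R1, R2 with R2/(R1+R2) = 0.186 and R1‖R2 ≤ 9.18 kΩ will meet the spec.)

R_th ≤ 9.18 kΩ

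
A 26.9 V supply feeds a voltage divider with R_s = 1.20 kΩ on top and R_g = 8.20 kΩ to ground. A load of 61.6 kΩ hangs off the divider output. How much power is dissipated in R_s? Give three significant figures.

Total resistance from the source is R_s + (R_g‖R_L) = 8.437 kΩ, so I = 26.9/8.437 kΩ = 3.188 mA.
P = I²·R_s = (3.188 mA)² × 1.20 kΩ = 12.2 mW.

P ≈ 12.2 mW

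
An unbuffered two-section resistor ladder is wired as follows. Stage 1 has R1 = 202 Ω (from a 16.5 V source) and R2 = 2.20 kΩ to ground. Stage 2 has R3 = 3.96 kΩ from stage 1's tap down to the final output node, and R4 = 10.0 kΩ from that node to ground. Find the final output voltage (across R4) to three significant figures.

Stage 2 presents R3+R4 = 13960 Ω as a load on stage 1's tap.
Stage 1's lower leg becomes R2‖(R3+R4) = 1900 Ω, so V_mid = 16.5 × 1900/2102 = 14.91 V.
Stage 2 is itself unloaded: V_out = V_mid × R4/(R3+R4) = 14.91 × 10000/13960 = 10.7 V.

V_out ≈ 10.7 V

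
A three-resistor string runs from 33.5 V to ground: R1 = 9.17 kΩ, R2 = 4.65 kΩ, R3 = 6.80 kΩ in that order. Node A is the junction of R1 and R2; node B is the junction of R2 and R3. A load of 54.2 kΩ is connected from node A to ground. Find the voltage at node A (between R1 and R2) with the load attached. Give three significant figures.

V ≈ 17.0 V

Below node A the series string R2+R3 = 11.45 kΩ sits in parallel with the 54.2 kΩ load: 9.453 kΩ.
V_A = 33.5 × 9.453/(9.17 + 9.453) = 17.0 V.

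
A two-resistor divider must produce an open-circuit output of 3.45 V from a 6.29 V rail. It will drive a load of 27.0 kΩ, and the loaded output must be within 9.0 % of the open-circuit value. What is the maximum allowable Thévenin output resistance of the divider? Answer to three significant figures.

R_th ≤ 2.67 kΩ

Loading drop = R_th/(R_th + R_L) ≤ 0.0900, so R_th ≤ R_L · ε/(1−ε) = 27.0 kΩ × 0.0900/0.9100 = 2.67 kΩ.
(Any R1, R2 with R2/(R1+R2) = 0.548 and R1‖R2 ≤ 2.67 kΩ will meet the spec.)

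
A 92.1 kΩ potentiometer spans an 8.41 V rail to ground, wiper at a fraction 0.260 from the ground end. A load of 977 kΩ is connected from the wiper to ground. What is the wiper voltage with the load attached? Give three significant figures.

The wiper splits the pot into (1−α)R = 68.15 kΩ above and αR = 23.95 kΩ below.
Lower section ‖ load = 23.37 kΩ.
V_wiper = 8.41 × 23.37/(68.15 + 23.37) = 2.15 V.

V ≈ 2.15 V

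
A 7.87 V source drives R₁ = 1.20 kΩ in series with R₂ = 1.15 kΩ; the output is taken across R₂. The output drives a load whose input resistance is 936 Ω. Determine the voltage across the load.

The load sits in parallel with R₂: R₂‖R_L = (1150 × 936) / (1150 + 936) = 516.0 Ω.
V_out = 7.87 × 516.0 / (1200 + 516.0) = 7.87 × 516.0/1716 = 2.37 V.
(Unloaded it would have been 3.85 V.)

V_out ≈ 2.37 V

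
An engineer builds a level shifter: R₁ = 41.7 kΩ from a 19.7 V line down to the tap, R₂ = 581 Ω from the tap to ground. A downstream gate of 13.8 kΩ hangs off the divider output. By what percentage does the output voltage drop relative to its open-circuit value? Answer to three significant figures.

3.99 %

The divider's output (Thévenin) resistance is R₁‖R₂ = 573.0 Ω.
Fractional drop under load = R_th/(R_th + R_L) = 573.0 / (573.0 + 13800) = 0.03987.
So the output falls by 3.99 %.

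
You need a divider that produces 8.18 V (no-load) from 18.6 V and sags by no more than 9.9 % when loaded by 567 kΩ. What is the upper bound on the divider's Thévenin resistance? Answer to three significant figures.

R_th ≤ 62.3 kΩ

Loading drop = R_th/(R_th + R_L) ≤ 0.0990, so R_th ≤ R_L · ε/(1−ε) = 567 kΩ × 0.0990/0.9010 = 62.3 kΩ.
(Any R1, R2 with R2/(R1+R2) = 0.440 and R1‖R2 ≤ 62.3 kΩ will meet the spec.)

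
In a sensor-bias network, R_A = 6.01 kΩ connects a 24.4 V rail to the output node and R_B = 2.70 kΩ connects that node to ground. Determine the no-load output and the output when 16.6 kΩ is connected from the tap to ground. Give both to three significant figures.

Open-circuit: V = 24.4 × 2.70/(6.01 + 2.70) = 7.56 V.
With the load, R_B becomes R_B‖R_L = 2.322 kΩ, so V = 24.4 × 2.322/8.332 = 6.80 V.

Unloaded: 7.56 V; loaded: 6.80 V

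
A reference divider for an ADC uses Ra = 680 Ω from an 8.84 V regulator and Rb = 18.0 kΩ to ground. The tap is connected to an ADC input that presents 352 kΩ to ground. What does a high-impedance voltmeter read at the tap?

V_out ≈ 8.50 V

The load sits in parallel with Rb: Rb‖R_L = (18000 × 352000) / (18000 + 352000) = 17120 Ω.
V_out = 8.84 × 17120 / (680 + 17120) = 8.84 × 17120/17800 = 8.50 V.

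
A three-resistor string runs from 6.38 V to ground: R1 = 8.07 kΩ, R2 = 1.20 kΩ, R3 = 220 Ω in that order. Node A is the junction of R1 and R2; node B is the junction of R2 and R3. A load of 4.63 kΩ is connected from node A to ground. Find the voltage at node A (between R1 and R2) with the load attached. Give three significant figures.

V ≈ 0.757 V

Below node A the series string R2+R3 = 1420 Ω sits in parallel with the 4630 Ω load: 1087 Ω.
V_A = 6.38 × 1087/(8070 + 1087) = 0.757 V.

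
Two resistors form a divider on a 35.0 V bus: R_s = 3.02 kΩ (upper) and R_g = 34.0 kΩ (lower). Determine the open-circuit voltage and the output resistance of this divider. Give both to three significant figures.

V_th = 32.1 V, R_th = 2.77 kΩ

V_th is the open-circuit tap voltage: 35.0 × 34.0/(3.02 + 34.0) = 32.1 V.
With the supply zeroed, R_s and R_g appear in parallel from the tap: R_th = R_s‖R_g = (3.02 × 34.0)/37.02 = 2.77 kΩ.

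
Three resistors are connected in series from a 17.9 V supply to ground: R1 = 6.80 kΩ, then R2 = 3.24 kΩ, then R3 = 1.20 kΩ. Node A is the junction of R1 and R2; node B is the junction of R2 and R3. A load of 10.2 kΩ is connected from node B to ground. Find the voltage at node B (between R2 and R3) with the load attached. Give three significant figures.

At node B, R3 is in parallel with the load: R3‖R_L = 1.074 kΩ.
Below node A the resistance is R2 + (R3‖R_L) = 4.314 kΩ, so V_A = 17.9 × 4.314/11.11 = 6.948 V.
Then V_B = V_A × (R3‖R_L)/(R2 + R3‖R_L) = 6.948 × 1.074/4.314 = 1.73 V.

V ≈ 1.73 V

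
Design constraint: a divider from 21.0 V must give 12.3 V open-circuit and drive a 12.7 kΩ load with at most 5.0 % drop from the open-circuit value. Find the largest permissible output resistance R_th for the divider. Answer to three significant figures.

Loading drop = R_th/(R_th + R_L) ≤ 0.0500, so R_th ≤ R_L · ε/(1−ε) = 12.7 kΩ × 0.0500/0.9500 = 668 Ω.

R_th ≤ 668 Ω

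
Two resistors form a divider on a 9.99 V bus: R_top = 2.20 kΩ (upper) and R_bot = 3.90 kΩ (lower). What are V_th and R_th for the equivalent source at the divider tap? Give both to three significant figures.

V_th = 6.39 V, R_th = 1.41 kΩ

V_th is the open-circuit tap voltage: 9.99 × 3.90/(2.20 + 3.90) = 6.39 V.
With the supply zeroed, R_top and R_bot appear in parallel from the tap: R_th = R_top‖R_bot = (2.20 × 3.90)/6.100 = 1.41 kΩ.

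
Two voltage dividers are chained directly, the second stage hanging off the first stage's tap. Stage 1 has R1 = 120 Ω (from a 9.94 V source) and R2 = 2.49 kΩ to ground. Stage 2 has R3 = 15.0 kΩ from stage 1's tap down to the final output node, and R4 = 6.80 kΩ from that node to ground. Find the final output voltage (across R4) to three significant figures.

V_out ≈ 2.94 V

Stage 2 presents R3+R4 = 21800 Ω as a load on stage 1's tap.
Stage 1's lower leg becomes R2‖(R3+R4) = 2235 Ω, so V_mid = 9.94 × 2235/2355 = 9.433 V.
Stage 2 is itself unloaded: V_out = V_mid × R4/(R3+R4) = 9.433 × 6800/21800 = 2.94 V.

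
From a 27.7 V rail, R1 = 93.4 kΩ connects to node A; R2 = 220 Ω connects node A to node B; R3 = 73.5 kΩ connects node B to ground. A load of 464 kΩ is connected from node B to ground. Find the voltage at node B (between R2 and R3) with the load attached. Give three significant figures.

At node B, R3 is in parallel with the load: R3‖R_L = 63450 Ω.
Below node A the resistance is R2 + (R3‖R_L) = 63670 Ω, so V_A = 27.7 × 63670/157100 = 11.23 V.
Then V_B = V_A × (R3‖R_L)/(R2 + R3‖R_L) = 11.23 × 63450/63670 = 11.2 V.

V ≈ 11.2 V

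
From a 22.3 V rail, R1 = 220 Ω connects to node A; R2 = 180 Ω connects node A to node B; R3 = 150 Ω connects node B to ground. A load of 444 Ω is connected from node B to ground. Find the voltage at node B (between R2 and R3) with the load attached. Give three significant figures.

At node B, R3 is in parallel with the load: R3‖R_L = 112.1 Ω.
Below node A the resistance is R2 + (R3‖R_L) = 292.1 Ω, so V_A = 22.3 × 292.1/512.1 = 12.72 V.
Then V_B = V_A × (R3‖R_L)/(R2 + R3‖R_L) = 12.72 × 112.1/292.1 = 4.88 V.

V ≈ 4.88 V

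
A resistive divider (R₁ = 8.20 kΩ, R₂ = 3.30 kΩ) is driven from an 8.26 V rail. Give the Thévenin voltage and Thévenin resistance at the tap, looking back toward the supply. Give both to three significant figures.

V_th is the open-circuit tap voltage: 8.26 × 3.30/(8.20 + 3.30) = 2.37 V.
With the supply zeroed, R₁ and R₂ appear in parallel from the tap: R_th = R₁‖R₂ = (8.20 × 3.30)/11.50 = 2.35 kΩ.

V_th = 2.37 V, R_th = 2.35 kΩ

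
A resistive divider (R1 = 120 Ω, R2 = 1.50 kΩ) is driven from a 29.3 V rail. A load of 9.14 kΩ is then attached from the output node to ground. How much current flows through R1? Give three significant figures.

I ≈ 20.8 mA

R2‖R_L = 1289 Ω, so the source sees R1 + R2‖R_L = 1409 Ω.
I = 29.3 V / 1409 Ω = 20.8 mA.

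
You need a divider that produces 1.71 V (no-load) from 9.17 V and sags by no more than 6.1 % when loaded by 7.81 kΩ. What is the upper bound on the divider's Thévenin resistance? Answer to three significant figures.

R_th ≤ 507 Ω

Loading drop = R_th/(R_th + R_L) ≤ 0.0610, so R_th ≤ R_L · ε/(1−ε) = 7.81 kΩ × 0.0610/0.9390 = 507 Ω.
(Any R1, R2 with R2/(R1+R2) = 0.186 and R1‖R2 ≤ 507 Ω will meet the spec.)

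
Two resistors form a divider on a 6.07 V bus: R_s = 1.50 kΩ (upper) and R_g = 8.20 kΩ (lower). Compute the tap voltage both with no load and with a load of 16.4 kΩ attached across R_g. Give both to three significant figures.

Unloaded: 5.13 V; loaded: 4.76 V

Open-circuit: V = 6.07 × 8.20/(1.50 + 8.20) = 5.13 V.
With the load, R_g becomes R_g‖R_L = 5.467 kΩ, so V = 6.07 × 5.467/6.967 = 4.76 V.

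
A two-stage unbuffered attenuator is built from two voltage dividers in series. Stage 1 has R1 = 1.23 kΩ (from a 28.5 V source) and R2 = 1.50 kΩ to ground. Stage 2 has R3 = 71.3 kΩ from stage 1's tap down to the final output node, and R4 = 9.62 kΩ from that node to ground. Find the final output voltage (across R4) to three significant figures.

V_out ≈ 1.85 V

Stage 2 presents R3+R4 = 80.92 kΩ as a load on stage 1's tap.
Stage 1's lower leg becomes R2‖(R3+R4) = 1.473 kΩ, so V_mid = 28.5 × 1.473/2.703 = 15.53 V.
Stage 2 is itself unloaded: V_out = V_mid × R4/(R3+R4) = 15.53 × 9.62/80.92 = 1.85 V.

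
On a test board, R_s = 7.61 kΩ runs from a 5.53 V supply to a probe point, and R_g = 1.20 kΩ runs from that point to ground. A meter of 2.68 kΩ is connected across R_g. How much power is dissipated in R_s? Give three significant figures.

P ≈ 3.27 mW

Total resistance from the source is R_s + (R_g‖R_L) = 8.439 kΩ, so I = 5.53/8.439 kΩ = 0.6553 mA.
P = I²·R_s = (0.6553 mA)² × 7.61 kΩ = 3.27 mW.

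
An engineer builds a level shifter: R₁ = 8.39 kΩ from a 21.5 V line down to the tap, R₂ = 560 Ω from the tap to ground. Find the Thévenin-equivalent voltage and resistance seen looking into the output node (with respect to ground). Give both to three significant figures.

V_th = 1.35 V, R_th = 525 Ω

V_th is the open-circuit tap voltage: 21.5 × 560/(8390 + 560) = 1.35 V.
With the supply zeroed, R₁ and R₂ appear in parallel from the tap: R_th = R₁‖R₂ = (8390 × 560)/8950 = 525 Ω.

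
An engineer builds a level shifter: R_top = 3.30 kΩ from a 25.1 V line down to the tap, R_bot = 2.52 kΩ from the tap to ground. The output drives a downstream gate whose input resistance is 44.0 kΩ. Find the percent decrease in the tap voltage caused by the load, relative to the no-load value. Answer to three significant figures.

The divider's output (Thévenin) resistance is R_top‖R_bot = 1.429 kΩ.
Fractional drop under load = R_th/(R_th + R_L) = 1.429 / (1.429 + 44.0) = 0.03145.
So the output falls by 3.15 %.

3.15 %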